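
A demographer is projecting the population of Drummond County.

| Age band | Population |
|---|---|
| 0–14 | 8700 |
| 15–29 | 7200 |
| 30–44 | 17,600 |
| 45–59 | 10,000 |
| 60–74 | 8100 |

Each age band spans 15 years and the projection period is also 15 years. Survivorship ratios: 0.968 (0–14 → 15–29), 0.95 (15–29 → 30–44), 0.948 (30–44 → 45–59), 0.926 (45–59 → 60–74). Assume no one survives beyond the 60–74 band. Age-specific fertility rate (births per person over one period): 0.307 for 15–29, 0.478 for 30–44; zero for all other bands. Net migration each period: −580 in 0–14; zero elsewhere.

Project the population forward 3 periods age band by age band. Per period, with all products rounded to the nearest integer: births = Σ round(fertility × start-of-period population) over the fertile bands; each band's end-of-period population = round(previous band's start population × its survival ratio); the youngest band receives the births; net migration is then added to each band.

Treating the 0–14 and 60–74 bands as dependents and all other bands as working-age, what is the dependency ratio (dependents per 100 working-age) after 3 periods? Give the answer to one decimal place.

55.8

— Period 1 —
Births: 7200 * 0.307 = 2210  |  17600 * 0.478 = 8413 ⇒ total 10623
15–29: 8700 * 0.968 = 8422
30–44: 7200 * 0.95 = 6840
45–59: 17600 * 0.948 = 16685
60–74: 10000 * 0.926 = 9260
Net migration: 0–14 − 580 → 10043
End of period: [10043, 8422, 6840, 16685, 9260]
— Period 2 —
Births: 8422 * 0.307 = 2586  |  6840 * 0.478 = 3270 ⇒ total 5856
15–29: 10043 * 0.968 = 9722
30–44: 8422 * 0.95 = 8001
45–59: 6840 * 0.948 = 6484
60–74: 16685 * 0.926 = 15450
Net migration: 0–14 − 580 → 5276
End of period: [5276, 9722, 8001, 6484, 15450]
— Period 3 —
Births: 9722 * 0.307 = 2985  |  8001 * 0.478 = 3824 ⇒ total 6809
15–29: 5276 * 0.968 = 5107
30–44: 9722 * 0.95 = 9236
45–59: 8001 * 0.948 = 7585
60–74: 6484 * 0.926 = 6004
Net migration: 0–14 − 580 → 6229
End of period: [6229, 5107, 9236, 7585, 6004]
Dependents (band 0–14 + band 60–74) = 6229 + 6004 = 12233; working-age = 21928; ratio = 12233/21928 × 100 = 55.8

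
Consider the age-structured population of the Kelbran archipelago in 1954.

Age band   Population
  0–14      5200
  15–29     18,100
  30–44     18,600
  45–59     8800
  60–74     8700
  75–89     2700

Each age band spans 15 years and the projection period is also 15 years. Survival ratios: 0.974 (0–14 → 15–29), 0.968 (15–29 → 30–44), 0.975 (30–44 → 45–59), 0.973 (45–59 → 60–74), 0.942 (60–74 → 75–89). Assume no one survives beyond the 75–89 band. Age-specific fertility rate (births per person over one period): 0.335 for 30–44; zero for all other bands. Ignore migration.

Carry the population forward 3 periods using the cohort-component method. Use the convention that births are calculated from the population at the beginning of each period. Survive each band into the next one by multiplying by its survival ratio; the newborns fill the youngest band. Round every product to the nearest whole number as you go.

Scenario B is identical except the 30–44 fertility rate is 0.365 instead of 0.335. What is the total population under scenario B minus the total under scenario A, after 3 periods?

Period 1.
Births: 18600 × 0.335 = 6231
15–29: 5200 × 0.974 = 5065
30–44: 18100 × 0.968 = 17521
45–59: 18600 × 0.975 = 18135
60–74: 8800 × 0.973 = 8562
75–89: 8700 × 0.942 = 8195
→ [6231, 5065, 17521, 18135, 8562, 8195]
Period 2.
Births: 17521 × 0.335 = 5870
15–29: 6231 × 0.974 = 6069
30–44: 5065 × 0.968 = 4903
45–59: 17521 × 0.975 = 17083
60–74: 18135 × 0.973 = 17645
75–89: 8562 × 0.942 = 8065
→ [5870, 6069, 4903, 17083, 17645, 8065]
Period 3.
Births: 4903 × 0.335 = 1643
15–29: 5870 × 0.974 = 5717
30–44: 6069 × 0.968 = 5875
45–59: 4903 × 0.975 = 4780
60–74: 17083 × 0.973 = 16622
75–89: 17645 × 0.942 = 16622
→ [1643, 5717, 5875, 4780, 16622, 16622]
Scenario A total after 3 periods: 51259
Scenario B projection —
Period 1.
Births: 18600 × 0.365 = 6789
15–29: 5200 × 0.974 = 5065
30–44: 18100 × 0.968 = 17521
45–59: 18600 × 0.975 = 18135
60–74: 8800 × 0.973 = 8562
75–89: 8700 × 0.942 = 8195
→ [6789, 5065, 17521, 18135, 8562, 8195]
Period 2.
Births: 17521 × 0.365 = 6395
15–29: 6789 × 0.974 = 6612
30–44: 5065 × 0.968 = 4903
45–59: 17521 × 0.975 = 17083
60–74: 18135 × 0.973 = 17645
75–89: 8562 × 0.942 = 8065
→ [6395, 6612, 4903, 17083, 17645, 8065]
Period 3.
Births: 4903 × 0.365 = 1790
15–29: 6395 × 0.974 = 6229
30–44: 6612 × 0.968 = 6400
45–59: 4903 × 0.975 = 4780
60–74: 17083 × 0.973 = 16622
75–89: 17645 × 0.942 = 16622
→ [1790, 6229, 6400, 4780, 16622, 16622]
Scenario B total after 3 periods: 52443
Difference B − A = 52443 − 51259 = 1184

1184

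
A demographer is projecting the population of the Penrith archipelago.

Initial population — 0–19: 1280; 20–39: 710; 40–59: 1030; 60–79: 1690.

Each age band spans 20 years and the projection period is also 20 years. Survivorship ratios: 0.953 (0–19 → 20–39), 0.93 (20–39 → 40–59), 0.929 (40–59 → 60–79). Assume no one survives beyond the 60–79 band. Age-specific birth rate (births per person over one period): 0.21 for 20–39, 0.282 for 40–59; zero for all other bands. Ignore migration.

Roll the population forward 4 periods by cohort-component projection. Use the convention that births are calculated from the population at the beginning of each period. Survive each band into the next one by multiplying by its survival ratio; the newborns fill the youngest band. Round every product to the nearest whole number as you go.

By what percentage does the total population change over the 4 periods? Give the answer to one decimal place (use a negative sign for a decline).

Call the bands 1 to 4, youngest first.
Period 1:
Births: 710 * 0.21 = 149 ; 1030 * 0.282 = 290 → 439
Band 2: 1280 * 0.953 = 1220
Band 3: 710 * 0.93 = 660
Band 4: 1030 * 0.929 = 957
Population now: 0–19=439, 20–39=1220, 40–59=660, 60–79=957
Period 2:
Births: 1220 * 0.21 = 256 ; 660 * 0.282 = 186 → 442
Band 2: 439 * 0.953 = 418
Band 3: 1220 * 0.93 = 1135
Band 4: 660 * 0.929 = 613
Population now: 0–19=442, 20–39=418, 40–59=1135, 60–79=613
Period 3:
Births: 418 * 0.21 = 88 ; 1135 * 0.282 = 320 → 408
Band 2: 442 * 0.953 = 421
Band 3: 418 * 0.93 = 389
Band 4: 1135 * 0.929 = 1054
Population now: 0–19=408, 20–39=421, 40–59=389, 60–79=1054
Period 4:
Births: 421 * 0.21 = 88 ; 389 * 0.282 = 110 → 198
Band 2: 408 * 0.953 = 389
Band 3: 421 * 0.93 = 392
Band 4: 389 * 0.929 = 361
Population now: 0–19=198, 20–39=389, 40–59=392, 60–79=361
Total: 4710 → 1340; change = -3370; percentage change = -71.5%

-71.5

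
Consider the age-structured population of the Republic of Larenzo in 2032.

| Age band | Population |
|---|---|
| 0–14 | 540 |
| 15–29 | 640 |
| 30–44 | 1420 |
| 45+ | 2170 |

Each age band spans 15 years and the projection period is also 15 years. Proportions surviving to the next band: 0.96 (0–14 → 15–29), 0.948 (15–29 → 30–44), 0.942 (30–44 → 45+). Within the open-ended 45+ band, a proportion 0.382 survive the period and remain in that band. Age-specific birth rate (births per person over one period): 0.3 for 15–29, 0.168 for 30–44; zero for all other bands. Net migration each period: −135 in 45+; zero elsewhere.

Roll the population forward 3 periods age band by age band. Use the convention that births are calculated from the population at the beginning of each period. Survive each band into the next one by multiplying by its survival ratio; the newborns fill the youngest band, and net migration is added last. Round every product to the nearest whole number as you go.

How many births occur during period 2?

257

Period 1:
Births: 640 × 0.3 = 192, 1420 × 0.168 = 239 — total 431
15–29: 540 × 0.96 = 518
30–44: 640 × 0.948 = 607
45+: 1420 × 0.942 + 2170 × 0.382 = 1338 + 829 = 2167
Net migration: 45+ − 135 → 2032
→ [431, 518, 607, 2032]
Period 2:
Births: 518 × 0.3 = 155, 607 × 0.168 = 102 — total 257
15–29: 431 × 0.96 = 414
30–44: 518 × 0.948 = 491
45+: 607 × 0.942 + 2032 × 0.382 = 572 + 776 = 1348
Net migration: 45+ − 135 → 1213
→ [257, 414, 491, 1213]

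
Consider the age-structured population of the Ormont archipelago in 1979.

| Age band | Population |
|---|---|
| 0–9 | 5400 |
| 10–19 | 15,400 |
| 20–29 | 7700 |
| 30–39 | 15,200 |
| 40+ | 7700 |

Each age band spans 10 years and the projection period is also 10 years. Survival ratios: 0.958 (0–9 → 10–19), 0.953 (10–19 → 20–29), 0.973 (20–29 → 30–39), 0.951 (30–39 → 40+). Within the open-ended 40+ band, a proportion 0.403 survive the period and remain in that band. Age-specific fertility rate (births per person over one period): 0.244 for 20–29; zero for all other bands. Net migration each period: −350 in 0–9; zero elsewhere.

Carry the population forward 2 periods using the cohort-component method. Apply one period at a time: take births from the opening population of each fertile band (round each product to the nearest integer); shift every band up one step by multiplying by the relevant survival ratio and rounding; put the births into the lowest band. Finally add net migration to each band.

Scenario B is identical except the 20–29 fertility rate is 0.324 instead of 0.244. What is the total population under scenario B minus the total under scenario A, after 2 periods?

1764

(Bands numbered youngest = 1 to oldest = 5.)
Period 1.
Births: 7700 × 0.244 = 1879
Band 2: 5400 × 0.958 = 5173
Band 3: 15400 × 0.953 = 14676
Band 4: 7700 × 0.973 = 7492
Band 5: 15200 × 0.951 + 7700 × 0.403 = 14455 + 3103 = 17558
Net migration: Band 1 − 350 → 1529
Giving 1529 / 5173 / 14676 / 7492 / 17558.
Period 2.
Births: 14676 × 0.244 = 3581
Band 2: 1529 × 0.958 = 1465
Band 3: 5173 × 0.953 = 4930
Band 4: 14676 × 0.973 = 14280
Band 5: 7492 × 0.951 + 17558 × 0.403 = 7125 + 7076 = 14201
Net migration: Band 1 − 350 → 3231
Giving 3231 / 1465 / 4930 / 14280 / 14201.
Scenario A total after 2 periods: 38107
Scenario B projection —
Period 1.
Births: 7700 × 0.324 = 2495
Band 2: 5400 × 0.958 = 5173
Band 3: 15400 × 0.953 = 14676
Band 4: 7700 × 0.973 = 7492
Band 5: 15200 × 0.951 + 7700 × 0.403 = 14455 + 3103 = 17558
Net migration: Band 1 − 350 → 2145
Giving 2145 / 5173 / 14676 / 7492 / 17558.
Period 2.
Births: 14676 × 0.324 = 4755
Band 2: 2145 × 0.958 = 2055
Band 3: 5173 × 0.953 = 4930
Band 4: 14676 × 0.973 = 14280
Band 5: 7492 × 0.951 + 17558 × 0.403 = 7125 + 7076 = 14201
Net migration: Band 1 − 350 → 4405
Giving 4405 / 2055 / 4930 / 14280 / 14201.
Scenario B total after 2 periods: 39871
Difference B − A = 39871 − 38107 = 1764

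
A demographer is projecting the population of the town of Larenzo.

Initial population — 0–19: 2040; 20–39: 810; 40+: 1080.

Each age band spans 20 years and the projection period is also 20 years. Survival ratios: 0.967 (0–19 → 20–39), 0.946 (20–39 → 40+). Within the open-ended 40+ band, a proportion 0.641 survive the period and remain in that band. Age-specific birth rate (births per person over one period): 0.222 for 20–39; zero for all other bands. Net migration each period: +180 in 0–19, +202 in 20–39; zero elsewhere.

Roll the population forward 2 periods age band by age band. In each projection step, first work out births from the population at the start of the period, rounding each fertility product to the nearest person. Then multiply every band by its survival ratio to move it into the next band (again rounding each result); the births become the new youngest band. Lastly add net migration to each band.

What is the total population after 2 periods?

4206

After projecting period 1:
Births: 810 * 0.222 = 180
20–39: 2040 * 0.967 = 1973
40+: 810 * 0.946 + 1080 * 0.641 = 766 + 692 = 1458
Net migration: 0–19 + 180 → 360; 20–39 + 202 → 2175
Giving 360 / 2175 / 1458.
After projecting period 2:
Births: 2175 * 0.222 = 483
20–39: 360 * 0.967 = 348
40+: 2175 * 0.946 + 1458 * 0.641 = 2058 + 935 = 2993
Net migration: 0–19 + 180 → 663; 20–39 + 202 → 550
Giving 663 / 550 / 2993.
Total after period 2: 663 + 550 + 2993 = 4206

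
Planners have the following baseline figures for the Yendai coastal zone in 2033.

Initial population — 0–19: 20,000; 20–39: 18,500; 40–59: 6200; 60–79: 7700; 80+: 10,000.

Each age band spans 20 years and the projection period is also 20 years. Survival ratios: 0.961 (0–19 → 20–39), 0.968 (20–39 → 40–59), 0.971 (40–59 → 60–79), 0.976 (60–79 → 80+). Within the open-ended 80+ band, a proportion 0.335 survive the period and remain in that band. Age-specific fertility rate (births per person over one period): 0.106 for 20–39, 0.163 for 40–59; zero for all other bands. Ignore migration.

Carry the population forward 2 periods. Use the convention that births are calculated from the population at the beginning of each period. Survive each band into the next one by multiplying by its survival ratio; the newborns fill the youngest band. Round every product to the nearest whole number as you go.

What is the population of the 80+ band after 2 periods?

9516

— Period 1 —
Births: 18500 × 0.106 = 1961 ; 6200 × 0.163 = 1011 ⇒ total 2972
20–39: 20000 × 0.961 = 19220
40–59: 18500 × 0.968 = 17908
60–79: 6200 × 0.971 = 6020
80+: 7700 × 0.976 + 10000 × 0.335 = 7515 + 3350 = 10865
Population now: 0–19=2972, 20–39=19220, 40–59=17908, 60–79=6020, 80+=10865
— Period 2 —
Births: 19220 × 0.106 = 2037 ; 17908 × 0.163 = 2919 ⇒ total 4956
20–39: 2972 × 0.961 = 2856
40–59: 19220 × 0.968 = 18605
60–79: 17908 × 0.971 = 17389
80+: 6020 × 0.976 + 10865 × 0.335 = 5876 + 3640 = 9516
Population now: 0–19=4956, 20–39=2856, 40–59=18605, 60–79=17389, 80+=9516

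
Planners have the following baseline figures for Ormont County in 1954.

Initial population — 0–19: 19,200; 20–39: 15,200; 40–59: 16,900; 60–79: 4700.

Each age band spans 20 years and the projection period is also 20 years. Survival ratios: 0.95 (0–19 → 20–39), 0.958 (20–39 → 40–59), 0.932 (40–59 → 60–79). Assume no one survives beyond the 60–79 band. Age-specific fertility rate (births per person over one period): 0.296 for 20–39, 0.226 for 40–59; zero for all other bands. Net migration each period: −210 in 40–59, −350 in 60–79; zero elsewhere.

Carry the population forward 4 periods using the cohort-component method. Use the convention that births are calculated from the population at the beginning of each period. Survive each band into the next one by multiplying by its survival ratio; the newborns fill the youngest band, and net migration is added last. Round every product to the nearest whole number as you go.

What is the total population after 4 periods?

Call the groups 1 to 4, youngest first.
[period 1]
Births: 15200 × 0.296 = 4499 ; 16900 × 0.226 = 3819 — total 8318
Group 2: 19200 × 0.95 = 18240
Group 3: 15200 × 0.958 = 14562
Group 4: 16900 × 0.932 = 15751
Net migration: Group 3 − 210 → 14352; Group 4 − 350 → 15401
Population now: 0–19=8318, 20–39=18240, 40–59=14352, 60–79=15401
[period 2]
Births: 18240 × 0.296 = 5399 ; 14352 × 0.226 = 3244 — total 8643
Group 2: 8318 × 0.95 = 7902
Group 3: 18240 × 0.958 = 17474
Group 4: 14352 × 0.932 = 13376
Net migration: Group 3 − 210 → 17264; Group 4 − 350 → 13026
Population now: 0–19=8643, 20–39=7902, 40–59=17264, 60–79=13026
[period 3]
Births: 7902 × 0.296 = 2339 ; 17264 × 0.226 = 3902 — total 6241
Group 2: 8643 × 0.95 = 8211
Group 3: 7902 × 0.958 = 7570
Group 4: 17264 × 0.932 = 16090
Net migration: Group 3 − 210 → 7360; Group 4 − 350 → 15740
Population now: 0–19=6241, 20–39=8211, 40–59=7360, 60–79=15740
[period 4]
Births: 8211 × 0.296 = 2430 ; 7360 × 0.226 = 1663 — total 4093
Group 2: 6241 × 0.95 = 5929
Group 3: 8211 × 0.958 = 7866
Group 4: 7360 × 0.932 = 6860
Net migration: Group 3 − 210 → 7656; Group 4 − 350 → 6510
Population now: 0–19=4093, 20–39=5929, 40–59=7656, 60–79=6510
Total after period 4: 4093 + 5929 + 7656 + 6510 = 24188

24188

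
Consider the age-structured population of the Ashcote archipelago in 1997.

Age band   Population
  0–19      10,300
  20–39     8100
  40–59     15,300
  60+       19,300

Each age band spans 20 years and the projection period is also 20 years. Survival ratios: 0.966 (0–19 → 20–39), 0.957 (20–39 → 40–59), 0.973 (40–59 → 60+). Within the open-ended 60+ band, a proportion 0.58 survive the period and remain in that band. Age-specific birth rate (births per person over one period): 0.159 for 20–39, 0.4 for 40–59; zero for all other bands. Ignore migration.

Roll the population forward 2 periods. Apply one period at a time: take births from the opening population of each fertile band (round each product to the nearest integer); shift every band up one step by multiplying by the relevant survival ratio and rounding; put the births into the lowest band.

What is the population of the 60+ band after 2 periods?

[period 1]
Births: 8100 × 0.159 = 1288 ; 15300 × 0.4 = 6120 ⇒ total 7408
20–39: 10300 × 0.966 = 9950
40–59: 8100 × 0.957 = 7752
60+: 15300 × 0.973 + 19300 × 0.58 = 14887 + 11194 = 26081
Giving 7408 / 9950 / 7752 / 26081.
[period 2]
Births: 9950 × 0.159 = 1582 ; 7752 × 0.4 = 3101 ⇒ total 4683
20–39: 7408 × 0.966 = 7156
40–59: 9950 × 0.957 = 9522
60+: 7752 × 0.973 + 26081 × 0.58 = 7543 + 15127 = 22670
Giving 4683 / 7156 / 9522 / 22670.

22670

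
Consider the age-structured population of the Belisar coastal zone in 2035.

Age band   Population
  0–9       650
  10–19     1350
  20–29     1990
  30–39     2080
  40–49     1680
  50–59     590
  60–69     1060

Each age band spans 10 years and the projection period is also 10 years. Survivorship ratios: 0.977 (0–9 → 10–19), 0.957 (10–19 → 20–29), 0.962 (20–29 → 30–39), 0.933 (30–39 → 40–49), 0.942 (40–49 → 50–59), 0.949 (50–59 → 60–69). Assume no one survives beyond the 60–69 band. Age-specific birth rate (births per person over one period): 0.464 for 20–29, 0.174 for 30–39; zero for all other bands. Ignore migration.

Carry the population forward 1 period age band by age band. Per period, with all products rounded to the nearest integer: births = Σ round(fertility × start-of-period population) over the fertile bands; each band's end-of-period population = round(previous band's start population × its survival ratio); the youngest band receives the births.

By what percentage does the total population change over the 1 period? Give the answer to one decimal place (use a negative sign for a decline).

-2.0

— Period 1 —
Births: 1990 × 0.464 = 923 ; 2080 × 0.174 = 362 → 1285
10–19: 650 × 0.977 = 635
20–29: 1350 × 0.957 = 1292
30–39: 1990 × 0.962 = 1914
40–49: 2080 × 0.933 = 1941
50–59: 1680 × 0.942 = 1583
60–69: 590 × 0.949 = 560
Giving 1285 / 635 / 1292 / 1914 / 1941 / 1583 / 560.
Total: 9400 → 9210; change = -190; percentage change = -2.0%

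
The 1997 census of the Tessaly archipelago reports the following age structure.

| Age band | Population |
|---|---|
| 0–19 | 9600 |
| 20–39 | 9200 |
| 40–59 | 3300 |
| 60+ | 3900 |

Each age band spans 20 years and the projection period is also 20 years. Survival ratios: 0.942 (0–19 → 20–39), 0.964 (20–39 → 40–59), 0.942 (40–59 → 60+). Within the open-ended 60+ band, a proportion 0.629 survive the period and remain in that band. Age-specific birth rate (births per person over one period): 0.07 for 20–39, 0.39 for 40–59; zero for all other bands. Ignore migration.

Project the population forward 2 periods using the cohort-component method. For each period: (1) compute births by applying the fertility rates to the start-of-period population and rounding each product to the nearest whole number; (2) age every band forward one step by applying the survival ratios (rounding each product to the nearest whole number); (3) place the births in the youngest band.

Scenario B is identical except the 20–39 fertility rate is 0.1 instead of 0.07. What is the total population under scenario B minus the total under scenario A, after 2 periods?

Let band 1 be 0–19 through band 4 = 60+.
Period 1.
Births: 9200 × 0.07 = 644  |  3300 × 0.39 = 1287 → 1931
Band 2: 9600 × 0.942 = 9043
Band 3: 9200 × 0.964 = 8869
Band 4: 3300 × 0.942 + 3900 × 0.629 = 3109 + 2453 = 5562
→ [1931, 9043, 8869, 5562]
Period 2.
Births: 9043 × 0.07 = 633  |  8869 × 0.39 = 3459 → 4092
Band 2: 1931 × 0.942 = 1819
Band 3: 9043 × 0.964 = 8717
Band 4: 8869 × 0.942 + 5562 × 0.629 = 8355 + 3498 = 11853
→ [4092, 1819, 8717, 11853]
Scenario A total after 2 periods: 26481
Scenario B projection —
Period 1.
Births: 9200 × 0.1 = 920  |  3300 × 0.39 = 1287 → 2207
Band 2: 9600 × 0.942 = 9043
Band 3: 9200 × 0.964 = 8869
Band 4: 3300 × 0.942 + 3900 × 0.629 = 3109 + 2453 = 5562
→ [2207, 9043, 8869, 5562]
Period 2.
Births: 9043 × 0.1 = 904  |  8869 × 0.39 = 3459 → 4363
Band 2: 2207 × 0.942 = 2079
Band 3: 9043 × 0.964 = 8717
Band 4: 8869 × 0.942 + 5562 × 0.629 = 8355 + 3498 = 11853
→ [4363, 2079, 8717, 11853]
Scenario B total after 2 periods: 27012
Difference B − A = 27012 − 26481 = 531

531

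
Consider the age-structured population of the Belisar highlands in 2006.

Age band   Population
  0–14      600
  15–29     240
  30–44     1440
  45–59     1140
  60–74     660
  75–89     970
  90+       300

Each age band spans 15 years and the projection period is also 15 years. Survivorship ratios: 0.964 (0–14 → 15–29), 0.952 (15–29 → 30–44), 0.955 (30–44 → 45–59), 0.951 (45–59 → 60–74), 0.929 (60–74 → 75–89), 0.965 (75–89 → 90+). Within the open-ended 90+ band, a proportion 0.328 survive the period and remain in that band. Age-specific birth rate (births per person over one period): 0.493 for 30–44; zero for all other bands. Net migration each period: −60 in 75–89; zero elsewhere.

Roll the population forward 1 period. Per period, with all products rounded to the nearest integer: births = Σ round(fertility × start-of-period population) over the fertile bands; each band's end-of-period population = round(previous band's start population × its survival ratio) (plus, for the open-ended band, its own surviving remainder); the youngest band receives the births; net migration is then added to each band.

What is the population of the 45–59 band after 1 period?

1375

— Period 1 —
Births: 1440 × 0.493 = 710
15–29: 600 × 0.964 = 578
30–44: 240 × 0.952 = 228
45–59: 1440 × 0.955 = 1375
60–74: 1140 × 0.951 = 1084
75–89: 660 × 0.929 = 613
90+: 970 × 0.965 + 300 × 0.328 = 936 + 98 = 1034
Net migration: 75–89 − 60 → 553
Population now: 0–14=710, 15–29=578, 30–44=228, 45–59=1375, 60–74=1084, 75–89=553, 90+=1034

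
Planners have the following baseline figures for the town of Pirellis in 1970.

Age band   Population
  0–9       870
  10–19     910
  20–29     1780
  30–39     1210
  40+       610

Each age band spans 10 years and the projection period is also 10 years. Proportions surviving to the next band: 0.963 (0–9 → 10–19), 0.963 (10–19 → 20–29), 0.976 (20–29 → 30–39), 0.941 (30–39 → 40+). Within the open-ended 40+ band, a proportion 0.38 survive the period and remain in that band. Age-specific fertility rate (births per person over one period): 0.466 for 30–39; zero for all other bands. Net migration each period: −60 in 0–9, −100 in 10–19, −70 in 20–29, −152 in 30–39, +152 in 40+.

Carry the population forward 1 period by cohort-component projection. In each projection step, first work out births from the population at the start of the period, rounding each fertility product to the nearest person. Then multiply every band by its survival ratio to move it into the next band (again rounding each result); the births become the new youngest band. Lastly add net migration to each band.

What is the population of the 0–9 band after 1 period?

504

Call the bands 1 to 5, youngest first.
After projecting period 1:
Births: 1210 × 0.466 = 564
Band 2: 870 × 0.963 = 838
Band 3: 910 × 0.963 = 876
Band 4: 1780 × 0.976 = 1737
Band 5: 1210 × 0.941 + 610 × 0.38 = 1139 + 232 = 1371
Net migration: Band 1 − 60 → 504; Band 2 − 100 → 738; Band 3 − 70 → 806; Band 4 − 152 → 1585; Band 5 + 152 → 1523
End of period: [504, 738, 806, 1585, 1523]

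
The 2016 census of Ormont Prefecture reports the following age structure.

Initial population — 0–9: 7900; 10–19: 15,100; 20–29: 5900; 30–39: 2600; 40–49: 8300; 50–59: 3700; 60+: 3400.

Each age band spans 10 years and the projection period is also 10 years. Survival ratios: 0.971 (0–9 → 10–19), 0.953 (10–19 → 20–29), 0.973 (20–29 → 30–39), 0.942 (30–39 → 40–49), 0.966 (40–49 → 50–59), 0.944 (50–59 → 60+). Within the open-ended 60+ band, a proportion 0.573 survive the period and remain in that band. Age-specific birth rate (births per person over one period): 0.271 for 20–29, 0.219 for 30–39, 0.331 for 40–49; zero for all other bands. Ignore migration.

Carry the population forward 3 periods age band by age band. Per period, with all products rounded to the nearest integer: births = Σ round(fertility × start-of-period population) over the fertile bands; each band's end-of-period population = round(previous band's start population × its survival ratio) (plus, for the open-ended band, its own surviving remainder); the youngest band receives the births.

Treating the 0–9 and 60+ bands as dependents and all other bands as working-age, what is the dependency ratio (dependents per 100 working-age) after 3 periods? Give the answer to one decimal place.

Call the bands 1 to 7, youngest first.
[period 1]
Births: 5900 × 0.271 = 1599  |  2600 × 0.219 = 569  |  8300 × 0.331 = 2747 ⇒ total 4915
Band 2: 7900 × 0.971 = 7671
Band 3: 15100 × 0.953 = 14390
Band 4: 5900 × 0.973 = 5741
Band 5: 2600 × 0.942 = 2449
Band 6: 8300 × 0.966 = 8018
Band 7: 3700 × 0.944 + 3400 × 0.573 = 3493 + 1948 = 5441
End of period: [4915, 7671, 14390, 5741, 2449, 8018, 5441]
[period 2]
Births: 14390 × 0.271 = 3900  |  5741 × 0.219 = 1257  |  2449 × 0.331 = 811 ⇒ total 5968
Band 2: 4915 × 0.971 = 4772
Band 3: 7671 × 0.953 = 7310
Band 4: 14390 × 0.973 = 14001
Band 5: 5741 × 0.942 = 5408
Band 6: 2449 × 0.966 = 2366
Band 7: 8018 × 0.944 + 5441 × 0.573 = 7569 + 3118 = 10687
End of period: [5968, 4772, 7310, 14001, 5408, 2366, 10687]
[period 3]
Births: 7310 × 0.271 = 1981  |  14001 × 0.219 = 3066  |  5408 × 0.331 = 1790 ⇒ total 6837
Band 2: 5968 × 0.971 = 5795
Band 3: 4772 × 0.953 = 4548
Band 4: 7310 × 0.973 = 7113
Band 5: 14001 × 0.942 = 13189
Band 6: 5408 × 0.966 = 5224
Band 7: 2366 × 0.944 + 10687 × 0.573 = 2234 + 6124 = 8358
End of period: [6837, 5795, 4548, 7113, 13189, 5224, 8358]
Dependents (band 0–9 + band 60+) = 6837 + 8358 = 15195; working-age = 35869; ratio = 15195/35869 × 100 = 42.4

42.4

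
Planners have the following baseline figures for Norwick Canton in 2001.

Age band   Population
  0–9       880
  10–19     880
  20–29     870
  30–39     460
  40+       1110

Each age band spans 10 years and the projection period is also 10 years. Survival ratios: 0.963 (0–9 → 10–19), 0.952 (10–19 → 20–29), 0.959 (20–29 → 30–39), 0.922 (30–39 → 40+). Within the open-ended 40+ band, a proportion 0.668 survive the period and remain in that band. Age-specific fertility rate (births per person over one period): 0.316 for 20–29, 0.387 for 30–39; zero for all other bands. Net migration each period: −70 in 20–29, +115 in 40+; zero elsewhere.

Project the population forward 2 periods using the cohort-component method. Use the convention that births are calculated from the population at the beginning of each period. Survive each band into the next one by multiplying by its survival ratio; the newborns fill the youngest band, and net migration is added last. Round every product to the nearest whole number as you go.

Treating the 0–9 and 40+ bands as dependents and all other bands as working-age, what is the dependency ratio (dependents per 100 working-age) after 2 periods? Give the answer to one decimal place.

120.7

Period 1:
Births: 870 × 0.316 = 275, 460 × 0.387 = 178 → total 453
10–19: 880 × 0.963 = 847
20–29: 880 × 0.952 = 838
30–39: 870 × 0.959 = 834
40+: 460 × 0.922 + 1110 × 0.668 = 424 + 741 = 1165
Net migration: 20–29 − 70 → 768; 40+ + 115 → 1280
Population now: 0–9=453, 10–19=847, 20–29=768, 30–39=834, 40+=1280
Period 2:
Births: 768 × 0.316 = 243, 834 × 0.387 = 323 → total 566
10–19: 453 × 0.963 = 436
20–29: 847 × 0.952 = 806
30–39: 768 × 0.959 = 737
40+: 834 × 0.922 + 1280 × 0.668 = 769 + 855 = 1624
Net migration: 20–29 − 70 → 736; 40+ + 115 → 1739
Population now: 0–9=566, 10–19=436, 20–29=736, 30–39=737, 40+=1739
Dependents (band 0–9 + band 40+) = 566 + 1739 = 2305; working-age = 1909; ratio = 2305/1909 × 100 = 120.7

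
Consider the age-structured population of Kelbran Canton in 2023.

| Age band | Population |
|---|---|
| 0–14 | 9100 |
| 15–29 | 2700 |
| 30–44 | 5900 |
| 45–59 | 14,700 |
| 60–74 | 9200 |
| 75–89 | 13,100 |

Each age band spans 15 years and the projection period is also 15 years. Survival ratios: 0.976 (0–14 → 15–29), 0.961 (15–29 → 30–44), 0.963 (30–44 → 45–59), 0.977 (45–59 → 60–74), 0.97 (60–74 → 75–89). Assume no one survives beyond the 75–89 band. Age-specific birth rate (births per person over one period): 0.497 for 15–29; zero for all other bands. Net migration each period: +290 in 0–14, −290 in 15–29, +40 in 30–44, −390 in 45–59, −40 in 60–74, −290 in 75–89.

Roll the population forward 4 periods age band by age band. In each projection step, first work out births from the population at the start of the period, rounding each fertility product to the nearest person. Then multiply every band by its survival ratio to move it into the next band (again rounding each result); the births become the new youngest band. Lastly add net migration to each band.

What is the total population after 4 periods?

Let band 1 be 0–14 through band 6 = 75–89.
— Period 1 —
Births: 2700 * 0.497 = 1342
Band 2: 9100 * 0.976 = 8882
Band 3: 2700 * 0.961 = 2595
Band 4: 5900 * 0.963 = 5682
Band 5: 14700 * 0.977 = 14362
Band 6: 9200 * 0.97 = 8924
Net migration: Band 1 + 290 → 1632; Band 2 − 290 → 8592; Band 3 + 40 → 2635; Band 4 − 390 → 5292; Band 5 − 40 → 14322; Band 6 − 290 → 8634
End of period: [1632, 8592, 2635, 5292, 14322, 8634]
— Period 2 —
Births: 8592 * 0.497 = 4270
Band 2: 1632 * 0.976 = 1593
Band 3: 8592 * 0.961 = 8257
Band 4: 2635 * 0.963 = 2538
Band 5: 5292 * 0.977 = 5170
Band 6: 14322 * 0.97 = 13892
Net migration: Band 1 + 290 → 4560; Band 2 − 290 → 1303; Band 3 + 40 → 8297; Band 4 − 390 → 2148; Band 5 − 40 → 5130; Band 6 − 290 → 13602
End of period: [4560, 1303, 8297, 2148, 5130, 13602]
— Period 3 —
Births: 1303 * 0.497 = 648
Band 2: 4560 * 0.976 = 4451
Band 3: 1303 * 0.961 = 1252
Band 4: 8297 * 0.963 = 7990
Band 5: 2148 * 0.977 = 2099
Band 6: 5130 * 0.97 = 4976
Net migration: Band 1 + 290 → 938; Band 2 − 290 → 4161; Band 3 + 40 → 1292; Band 4 − 390 → 7600; Band 5 − 40 → 2059; Band 6 − 290 → 4686
End of period: [938, 4161, 1292, 7600, 2059, 4686]
— Period 4 —
Births: 4161 * 0.497 = 2068
Band 2: 938 * 0.976 = 915
Band 3: 4161 * 0.961 = 3999
Band 4: 1292 * 0.963 = 1244
Band 5: 7600 * 0.977 = 7425
Band 6: 2059 * 0.97 = 1997
Net migration: Band 1 + 290 → 2358; Band 2 − 290 → 625; Band 3 + 40 → 4039; Band 4 − 390 → 854; Band 5 − 40 → 7385; Band 6 − 290 → 1707
End of period: [2358, 625, 4039, 854, 7385, 1707]
Total after period 4: 2358 + 625 + 4039 + 854 + 7385 + 1707 = 16968

16968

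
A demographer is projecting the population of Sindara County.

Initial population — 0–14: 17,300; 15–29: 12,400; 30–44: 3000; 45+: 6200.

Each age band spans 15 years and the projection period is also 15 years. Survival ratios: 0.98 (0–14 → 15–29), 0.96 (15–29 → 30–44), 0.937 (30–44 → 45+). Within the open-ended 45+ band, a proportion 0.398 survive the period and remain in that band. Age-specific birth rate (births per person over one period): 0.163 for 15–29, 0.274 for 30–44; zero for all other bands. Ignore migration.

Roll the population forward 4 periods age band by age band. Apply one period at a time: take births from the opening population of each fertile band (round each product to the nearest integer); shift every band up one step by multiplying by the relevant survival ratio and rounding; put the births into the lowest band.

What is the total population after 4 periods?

Let band 1 be 0–14 through band 4 = 45+.
After projecting period 1:
Births: 12400 × 0.163 = 2021  |  3000 × 0.274 = 822 ⇒ total 2843
Band 2: 17300 × 0.98 = 16954
Band 3: 12400 × 0.96 = 11904
Band 4: 3000 × 0.937 + 6200 × 0.398 = 2811 + 2468 = 5279
Giving 2843 / 16954 / 11904 / 5279.
After projecting period 2:
Births: 16954 × 0.163 = 2764  |  11904 × 0.274 = 3262 ⇒ total 6026
Band 2: 2843 × 0.98 = 2786
Band 3: 16954 × 0.96 = 16276
Band 4: 11904 × 0.937 + 5279 × 0.398 = 11154 + 2101 = 13255
Giving 6026 / 2786 / 16276 / 13255.
After projecting period 3:
Births: 2786 × 0.163 = 454  |  16276 × 0.274 = 4460 ⇒ total 4914
Band 2: 6026 × 0.98 = 5905
Band 3: 2786 × 0.96 = 2675
Band 4: 16276 × 0.937 + 13255 × 0.398 = 15251 + 5275 = 20526
Giving 4914 / 5905 / 2675 / 20526.
After projecting period 4:
Births: 5905 × 0.163 = 963  |  2675 × 0.274 = 733 ⇒ total 1696
Band 2: 4914 × 0.98 = 4816
Band 3: 5905 × 0.96 = 5669
Band 4: 2675 × 0.937 + 20526 × 0.398 = 2506 + 8169 = 10675
Giving 1696 / 4816 / 5669 / 10675.
Total after period 4: 1696 + 4816 + 5669 + 10675 = 22856

22856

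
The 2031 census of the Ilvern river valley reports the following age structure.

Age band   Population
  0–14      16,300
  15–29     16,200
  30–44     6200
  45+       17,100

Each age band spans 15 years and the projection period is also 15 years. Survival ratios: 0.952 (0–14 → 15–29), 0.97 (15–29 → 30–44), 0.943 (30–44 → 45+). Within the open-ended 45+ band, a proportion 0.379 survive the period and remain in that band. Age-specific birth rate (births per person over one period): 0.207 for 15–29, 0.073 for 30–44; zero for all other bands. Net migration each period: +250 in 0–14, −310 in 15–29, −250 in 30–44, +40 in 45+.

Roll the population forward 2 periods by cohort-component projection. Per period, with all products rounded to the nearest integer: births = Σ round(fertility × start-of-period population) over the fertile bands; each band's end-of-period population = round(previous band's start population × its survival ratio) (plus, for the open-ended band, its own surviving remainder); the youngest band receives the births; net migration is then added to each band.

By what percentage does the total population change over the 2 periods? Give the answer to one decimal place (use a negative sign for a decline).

-24.9

Let group 1 be 0–14 through group 4 = 45+.
Period 1.
Births: 16200 * 0.207 = 3353, 6200 * 0.073 = 453 — total 3806
Group 2: 16300 * 0.952 = 15518
Group 3: 16200 * 0.97 = 15714
Group 4: 6200 * 0.943 + 17100 * 0.379 = 5847 + 6481 = 12328
Net migration: Group 1 + 250 → 4056; Group 2 − 310 → 15208; Group 3 − 250 → 15464; Group 4 + 40 → 12368
Population now: 0–14=4056, 15–29=15208, 30–44=15464, 45+=12368
Period 2.
Births: 15208 * 0.207 = 3148, 15464 * 0.073 = 1129 — total 4277
Group 2: 4056 * 0.952 = 3861
Group 3: 15208 * 0.97 = 14752
Group 4: 15464 * 0.943 + 12368 * 0.379 = 14583 + 4687 = 19270
Net migration: Group 1 + 250 → 4527; Group 2 − 310 → 3551; Group 3 − 250 → 14502; Group 4 + 40 → 19310
Population now: 0–14=4527, 15–29=3551, 30–44=14502, 45+=19310
Total: 55800 → 41890; change = -13910; percentage change = -24.9%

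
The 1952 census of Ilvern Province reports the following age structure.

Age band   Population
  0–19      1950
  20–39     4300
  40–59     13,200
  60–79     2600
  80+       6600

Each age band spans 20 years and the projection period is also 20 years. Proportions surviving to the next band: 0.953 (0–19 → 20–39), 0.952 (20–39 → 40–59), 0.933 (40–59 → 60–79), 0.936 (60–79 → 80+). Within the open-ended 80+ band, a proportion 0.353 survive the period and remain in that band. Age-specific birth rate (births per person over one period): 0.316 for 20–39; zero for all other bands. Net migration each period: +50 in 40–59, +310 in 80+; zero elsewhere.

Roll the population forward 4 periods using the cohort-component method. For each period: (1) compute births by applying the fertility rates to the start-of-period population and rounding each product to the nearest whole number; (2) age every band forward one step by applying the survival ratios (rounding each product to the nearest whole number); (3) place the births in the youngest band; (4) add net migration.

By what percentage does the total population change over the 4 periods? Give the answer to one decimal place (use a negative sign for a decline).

-74.4

(Bands numbered youngest = 1 to oldest = 5.)
Period 1:
Births: 4300 × 0.316 = 1359
Band 2: 1950 × 0.953 = 1858
Band 3: 4300 × 0.952 = 4094
Band 4: 13200 × 0.933 = 12316
Band 5: 2600 × 0.936 + 6600 × 0.353 = 2434 + 2330 = 4764
Net migration: Band 3 + 50 → 4144; Band 5 + 310 → 5074
Giving 1359 / 1858 / 4144 / 12316 / 5074.
Period 2:
Births: 1858 × 0.316 = 587
Band 2: 1359 × 0.953 = 1295
Band 3: 1858 × 0.952 = 1769
Band 4: 4144 × 0.933 = 3866
Band 5: 12316 × 0.936 + 5074 × 0.353 = 11528 + 1791 = 13319
Net migration: Band 3 + 50 → 1819; Band 5 + 310 → 13629
Giving 587 / 1295 / 1819 / 3866 / 13629.
Period 3:
Births: 1295 × 0.316 = 409
Band 2: 587 × 0.953 = 559
Band 3: 1295 × 0.952 = 1233
Band 4: 1819 × 0.933 = 1697
Band 5: 3866 × 0.936 + 13629 × 0.353 = 3619 + 4811 = 8430
Net migration: Band 3 + 50 → 1283; Band 5 + 310 → 8740
Giving 409 / 559 / 1283 / 1697 / 8740.
Period 4:
Births: 559 × 0.316 = 177
Band 2: 409 × 0.953 = 390
Band 3: 559 × 0.952 = 532
Band 4: 1283 × 0.933 = 1197
Band 5: 1697 × 0.936 + 8740 × 0.353 = 1588 + 3085 = 4673
Net migration: Band 3 + 50 → 582; Band 5 + 310 → 4983
Giving 177 / 390 / 582 / 1197 / 4983.
Total: 28650 → 7329; change = -21321; percentage change = -74.4%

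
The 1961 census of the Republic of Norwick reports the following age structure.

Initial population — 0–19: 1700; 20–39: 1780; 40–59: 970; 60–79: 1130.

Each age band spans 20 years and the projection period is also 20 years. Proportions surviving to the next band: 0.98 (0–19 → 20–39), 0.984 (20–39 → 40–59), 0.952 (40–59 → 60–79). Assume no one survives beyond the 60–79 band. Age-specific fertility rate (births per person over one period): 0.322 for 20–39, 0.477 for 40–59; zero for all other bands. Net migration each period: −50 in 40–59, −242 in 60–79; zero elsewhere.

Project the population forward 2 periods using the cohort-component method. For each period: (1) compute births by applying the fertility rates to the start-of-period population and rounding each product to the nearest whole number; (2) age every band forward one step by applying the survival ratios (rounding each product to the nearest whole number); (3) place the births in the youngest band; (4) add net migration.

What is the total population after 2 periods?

After projecting period 1:
Births: 1780 * 0.322 = 573, 970 * 0.477 = 463 → total 1036
20–39: 1700 * 0.98 = 1666
40–59: 1780 * 0.984 = 1752
60–79: 970 * 0.952 = 923
Net migration: 40–59 − 50 → 1702; 60–79 − 242 → 681
Population now: 0–19=1036, 20–39=1666, 40–59=1702, 60–79=681
After projecting period 2:
Births: 1666 * 0.322 = 536, 1702 * 0.477 = 812 → total 1348
20–39: 1036 * 0.98 = 1015
40–59: 1666 * 0.984 = 1639
60–79: 1702 * 0.952 = 1620
Net migration: 40–59 − 50 → 1589; 60–79 − 242 → 1378
Population now: 0–19=1348, 20–39=1015, 40–59=1589, 60–79=1378
Total after period 2: 1348 + 1015 + 1589 + 1378 = 5330

5330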